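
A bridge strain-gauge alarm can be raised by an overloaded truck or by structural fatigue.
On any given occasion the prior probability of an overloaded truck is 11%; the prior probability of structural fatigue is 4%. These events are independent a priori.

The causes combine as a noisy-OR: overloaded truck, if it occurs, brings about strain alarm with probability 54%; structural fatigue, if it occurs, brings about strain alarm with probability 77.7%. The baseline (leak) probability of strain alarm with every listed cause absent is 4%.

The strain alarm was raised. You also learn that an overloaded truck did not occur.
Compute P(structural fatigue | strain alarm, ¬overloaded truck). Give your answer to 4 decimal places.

P(structural fatigue | strain alarm, ¬overloaded truck) ≈ 0.4501

Under noisy-OR, P(strain alarm | causes) = 1 − (1−0.04)·∏(1−qᵢ) over the active causes.
Numerator (weight on configurations with structural fatigue): 0.78592×0.04 = 0.031437
Normalizer over all consistent configurations: 0.04×0.96 + 0.78592×0.04 = 0.069837
P(structural fatigue | strain alarm, ¬overloaded truck) = 0.031437/0.069837 ≈ 0.4501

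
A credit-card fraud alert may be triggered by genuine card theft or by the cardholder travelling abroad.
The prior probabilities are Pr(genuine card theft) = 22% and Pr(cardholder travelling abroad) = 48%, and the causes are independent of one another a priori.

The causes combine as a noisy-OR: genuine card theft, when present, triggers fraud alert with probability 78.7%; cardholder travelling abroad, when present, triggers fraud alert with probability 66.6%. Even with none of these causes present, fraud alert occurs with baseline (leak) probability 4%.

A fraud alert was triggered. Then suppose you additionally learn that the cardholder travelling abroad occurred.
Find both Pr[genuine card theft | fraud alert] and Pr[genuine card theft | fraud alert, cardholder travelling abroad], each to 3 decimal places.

Pr[genuine card theft | fraud alert] ≈ 0.412; Pr[genuine card theft | fraud alert, cardholder travelling abroad] ≈ 0.279

Under noisy-OR, P(fraud alert | causes) = 1 − (1−0.04)·∏(1−qᵢ) over the active causes.
Enumerate the 4 (genuine card theft, cardholder travelling abroad) configurations and weight by the priors:
  P(fraud alert) = 0.04*0.78*0.52 + 0.67936*0.78*0.48 + 0.79552*0.22*0.52 + 0.931704*0.22*0.48
        = 0.016224 + 0.254352 + 0.091007 + 0.098388 = 0.459971
Keeping only the genuine card theft-present terms gives 0.189395, so
  P(genuine card theft | fraud alert) = 0.189395 / 0.459971 ≈ 0.412

Now also conditioning on cardholder travelling abroad=true:
Numerator (weight on configurations with genuine card theft): 0.931704*0.22 = 0.204975
The normalizing constant is 0.67936*0.78 + 0.931704*0.22 = 0.734876
P(genuine card theft | fraud alert, cardholder travelling abroad) = 0.204975/0.734876 ≈ 0.279
Conditioning on cardholder travelling abroad lowers the posterior on genuine card theft: the classic explaining-away effect in a common-effect structure.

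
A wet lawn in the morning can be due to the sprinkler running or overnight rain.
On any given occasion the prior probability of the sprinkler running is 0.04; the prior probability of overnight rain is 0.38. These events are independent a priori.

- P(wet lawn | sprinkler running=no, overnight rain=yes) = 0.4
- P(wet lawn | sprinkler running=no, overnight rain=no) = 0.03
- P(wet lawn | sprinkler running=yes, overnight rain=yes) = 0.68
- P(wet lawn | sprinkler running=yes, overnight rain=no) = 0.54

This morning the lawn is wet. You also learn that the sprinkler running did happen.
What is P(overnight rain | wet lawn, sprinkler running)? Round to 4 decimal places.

P(overnight rain | wet lawn, sprinkler running) ≈ 0.4356

Numerator (weight on configurations with overnight rain): 0.68×0.38 = 0.258400
The normalizing constant is 0.54×0.62 + 0.68×0.38 = 0.593200
Posterior = 0.258400 / 0.593200 ≈ 0.4356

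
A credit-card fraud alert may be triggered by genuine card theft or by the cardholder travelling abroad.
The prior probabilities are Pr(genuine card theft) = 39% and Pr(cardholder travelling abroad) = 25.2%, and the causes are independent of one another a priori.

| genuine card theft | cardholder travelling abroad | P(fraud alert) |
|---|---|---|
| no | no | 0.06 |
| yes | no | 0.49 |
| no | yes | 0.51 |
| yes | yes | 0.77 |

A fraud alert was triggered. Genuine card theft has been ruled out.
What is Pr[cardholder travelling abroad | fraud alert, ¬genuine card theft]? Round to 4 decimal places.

Pr[cardholder travelling abroad | fraud alert, ¬genuine card theft] ≈ 0.7412

Numerator (weight on configurations with cardholder travelling abroad): 0.51*0.252 = 0.128520
The normalizing constant is 0.06*0.748 + 0.51*0.252 = 0.173400
P(cardholder travelling abroad | fraud alert, ¬genuine card theft) = 0.128520/0.173400 ≈ 0.7412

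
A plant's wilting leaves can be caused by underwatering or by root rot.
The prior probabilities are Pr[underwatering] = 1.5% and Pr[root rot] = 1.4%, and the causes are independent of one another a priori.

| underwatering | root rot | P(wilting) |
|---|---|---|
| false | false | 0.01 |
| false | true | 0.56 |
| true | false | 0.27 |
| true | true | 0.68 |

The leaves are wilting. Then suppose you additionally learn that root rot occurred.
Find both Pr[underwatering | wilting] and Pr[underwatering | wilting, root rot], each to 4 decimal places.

Pr[underwatering | wilting] ≈ 0.1917; Pr[underwatering | wilting, root rot] ≈ 0.0182

Enumerate the 4 (underwatering, root rot) configurations and weight by the priors:
  P(wilting) = 0.01·0.985·0.986 + 0.56·0.985·0.014 + 0.27·0.015·0.986 + 0.68·0.015·0.014
        = 0.009712 + 0.007722 + 0.003993 + 0.000143 = 0.021570
Keeping only the underwatering-present terms gives 0.004136, so
  P(underwatering | wilting) = 0.004136 / 0.021570 ≈ 0.1917

Now also conditioning on root rot=true:
Enumerate both values of underwatering and weight by the priors:
  P(wilting | root rot) = 0.56*0.985 + 0.68*0.015
        = 0.551600 + 0.010200 = 0.561800
Configurations with underwatering contribute 0.010200, so
  P(underwatering | wilting, root rot) = 0.010200 / 0.561800 ≈ 0.0182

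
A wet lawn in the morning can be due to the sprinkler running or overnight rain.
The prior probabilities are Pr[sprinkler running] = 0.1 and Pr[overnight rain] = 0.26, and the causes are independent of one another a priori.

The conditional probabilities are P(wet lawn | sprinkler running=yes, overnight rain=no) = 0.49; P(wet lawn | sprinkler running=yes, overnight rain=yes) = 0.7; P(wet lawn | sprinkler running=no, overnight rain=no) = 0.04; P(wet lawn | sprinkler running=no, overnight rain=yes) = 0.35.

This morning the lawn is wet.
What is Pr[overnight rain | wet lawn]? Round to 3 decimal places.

Pr[overnight rain | wet lawn] ≈ 0.614

By total probability over the 4 (sprinkler running, overnight rain) configurations:
  P(wet lawn) = 0.04×0.9×0.74 + 0.35×0.9×0.26 + 0.49×0.1×0.74 + 0.7×0.1×0.26
        = 0.026640 + 0.081900 + 0.036260 + 0.018200 = 0.163000
Keeping only the overnight rain-present terms gives 0.100100, so
  P(overnight rain | wet lawn) = 0.100100 / 0.163000 ≈ 0.614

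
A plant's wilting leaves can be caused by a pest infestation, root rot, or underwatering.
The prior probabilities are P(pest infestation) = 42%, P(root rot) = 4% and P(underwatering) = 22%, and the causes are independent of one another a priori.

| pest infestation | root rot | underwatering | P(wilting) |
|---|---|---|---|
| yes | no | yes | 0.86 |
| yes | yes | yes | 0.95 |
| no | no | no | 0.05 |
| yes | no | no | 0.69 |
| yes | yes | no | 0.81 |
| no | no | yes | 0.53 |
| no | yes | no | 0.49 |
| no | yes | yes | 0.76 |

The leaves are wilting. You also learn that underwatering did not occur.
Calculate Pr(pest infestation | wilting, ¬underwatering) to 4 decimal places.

P(wilting | ¬underwatering) = 0.05·0.58·0.96 + 0.49·0.58·0.04 + 0.69·0.42·0.96 + 0.81·0.42·0.04 = 0.027840 + 0.011368 + 0.278208 + 0.013608 = 0.331024
Restricting to configurations with pest infestation present: 0.278208 + 0.013608 = 0.291816.
P(pest infestation | wilting, ¬underwatering) = 0.291816 / 0.331024 ≈ 0.8816

Pr(pest infestation | wilting, ¬underwatering) ≈ 0.8816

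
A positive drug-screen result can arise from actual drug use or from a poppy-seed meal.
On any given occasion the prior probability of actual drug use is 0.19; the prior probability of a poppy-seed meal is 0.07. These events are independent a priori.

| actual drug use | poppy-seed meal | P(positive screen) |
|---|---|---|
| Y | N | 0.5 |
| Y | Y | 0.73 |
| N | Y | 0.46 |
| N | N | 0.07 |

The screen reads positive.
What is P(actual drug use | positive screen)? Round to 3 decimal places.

P(positive screen) = 0.07×0.81×0.93 + 0.46×0.81×0.07 + 0.5×0.19×0.93 + 0.73×0.19×0.07 = 0.052731 + 0.026082 + 0.088350 + 0.009709 = 0.176872
The actual drug use-present share is 0.088350 + 0.009709 = 0.098059.
So P(actual drug use | positive screen) = 0.098059/0.176872 ≈ 0.554.

P(actual drug use | positive screen) ≈ 0.554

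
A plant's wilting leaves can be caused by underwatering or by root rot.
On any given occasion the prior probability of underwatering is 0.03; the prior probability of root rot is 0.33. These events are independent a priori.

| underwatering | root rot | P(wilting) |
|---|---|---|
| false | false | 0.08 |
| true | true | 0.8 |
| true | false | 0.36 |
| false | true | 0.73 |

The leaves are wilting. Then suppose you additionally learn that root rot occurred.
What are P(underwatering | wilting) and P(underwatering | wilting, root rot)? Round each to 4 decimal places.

By total probability over the 4 (underwatering, root rot) configurations:
  P(wilting) = 0.08·0.97·0.67 + 0.73·0.97·0.33 + 0.36·0.03·0.67 + 0.8·0.03·0.33
        = 0.051992 + 0.233673 + 0.007236 + 0.007920 = 0.300821
Configurations with underwatering contribute 0.015156, so
  P(underwatering | wilting) = 0.015156 / 0.300821 ≈ 0.0504

Now condition on the additional information:
P(wilting | root rot) = 0.73*0.97 + 0.8*0.03 = 0.708100 + 0.024000 = 0.732100
Of this, 0.024000 comes from 0.8*0.03 (the underwatering=true cases).
P(underwatering | wilting, root rot) = 0.024000 / 0.732100 ≈ 0.0328

P(underwatering | wilting) ≈ 0.0504; P(underwatering | wilting, root rot) ≈ 0.0328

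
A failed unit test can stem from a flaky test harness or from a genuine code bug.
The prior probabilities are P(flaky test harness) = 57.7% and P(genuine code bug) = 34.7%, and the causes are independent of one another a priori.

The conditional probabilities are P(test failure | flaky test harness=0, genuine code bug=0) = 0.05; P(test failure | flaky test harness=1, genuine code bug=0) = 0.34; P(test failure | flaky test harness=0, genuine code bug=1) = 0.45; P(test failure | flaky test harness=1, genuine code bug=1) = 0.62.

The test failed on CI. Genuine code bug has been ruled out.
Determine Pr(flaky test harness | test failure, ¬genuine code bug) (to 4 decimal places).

Pr(flaky test harness | test failure, ¬genuine code bug) ≈ 0.9027

P(test failure | ¬genuine code bug) = 0.05×0.423 + 0.34×0.577 = 0.021150 + 0.196180 = 0.217330
The flaky test harness-present share is 0.34×0.577 = 0.196180.
So P(flaky test harness | test failure, ¬genuine code bug) = 0.196180/0.217330 ≈ 0.9027.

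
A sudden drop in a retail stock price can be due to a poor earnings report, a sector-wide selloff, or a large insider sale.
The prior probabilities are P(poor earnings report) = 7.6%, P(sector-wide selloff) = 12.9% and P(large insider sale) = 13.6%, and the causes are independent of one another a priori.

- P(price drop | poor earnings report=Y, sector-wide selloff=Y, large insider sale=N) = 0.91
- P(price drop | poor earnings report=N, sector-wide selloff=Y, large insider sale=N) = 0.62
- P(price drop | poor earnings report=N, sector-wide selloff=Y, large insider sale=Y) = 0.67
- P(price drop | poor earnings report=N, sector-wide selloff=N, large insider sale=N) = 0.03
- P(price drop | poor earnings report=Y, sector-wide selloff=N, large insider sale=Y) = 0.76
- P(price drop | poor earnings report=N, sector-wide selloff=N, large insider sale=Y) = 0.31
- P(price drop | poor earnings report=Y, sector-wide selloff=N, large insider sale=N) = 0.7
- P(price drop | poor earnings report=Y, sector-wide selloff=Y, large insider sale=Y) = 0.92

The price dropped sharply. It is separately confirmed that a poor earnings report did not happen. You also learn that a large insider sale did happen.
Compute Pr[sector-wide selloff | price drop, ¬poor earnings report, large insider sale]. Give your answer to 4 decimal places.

Sum P(price drop|·) weighted by the priors over both values of sector-wide selloff:
  P(price drop | ¬poor earnings report, large insider sale) = 0.31×0.871 + 0.67×0.129
        = 0.270010 + 0.086430 = 0.356440
Keeping only the sector-wide selloff-present terms gives 0.086430, so
  P(sector-wide selloff | price drop, ¬poor earnings report, large insider sale) = 0.086430 / 0.356440 ≈ 0.2425

Pr[sector-wide selloff | price drop, ¬poor earnings report, large insider sale] ≈ 0.2425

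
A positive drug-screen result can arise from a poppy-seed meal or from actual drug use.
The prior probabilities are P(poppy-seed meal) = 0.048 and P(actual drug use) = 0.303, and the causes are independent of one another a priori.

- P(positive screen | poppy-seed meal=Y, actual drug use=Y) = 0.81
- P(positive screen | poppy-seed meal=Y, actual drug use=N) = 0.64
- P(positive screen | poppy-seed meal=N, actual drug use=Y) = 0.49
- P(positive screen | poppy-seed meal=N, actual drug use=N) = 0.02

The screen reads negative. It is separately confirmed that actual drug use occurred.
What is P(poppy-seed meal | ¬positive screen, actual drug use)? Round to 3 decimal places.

Enumerate both values of poppy-seed meal and weight by the priors:
  P(¬positive screen | actual drug use) = 0.51*0.952 + 0.19*0.048
        = 0.485520 + 0.009120 = 0.494640
The terms with poppy-seed meal present sum to 0.009120, so
  P(poppy-seed meal | ¬positive screen, actual drug use) = 0.009120 / 0.494640 ≈ 0.018

P(poppy-seed meal | ¬positive screen, actual drug use) ≈ 0.018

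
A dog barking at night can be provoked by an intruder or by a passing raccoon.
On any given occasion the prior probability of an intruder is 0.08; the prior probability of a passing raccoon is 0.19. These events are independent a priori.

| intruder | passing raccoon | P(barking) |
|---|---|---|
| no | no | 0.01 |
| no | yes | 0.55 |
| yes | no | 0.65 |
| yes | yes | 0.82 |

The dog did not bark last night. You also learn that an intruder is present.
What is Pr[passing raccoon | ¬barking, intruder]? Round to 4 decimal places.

Pr[passing raccoon | ¬barking, intruder] ≈ 0.1076

Numerator (weight on configurations with passing raccoon): 0.18*0.19 = 0.034200
Normalizer over all consistent configurations: 0.35*0.81 + 0.18*0.19 = 0.317700
P(passing raccoon | ¬barking, intruder) = 0.034200/0.317700 ≈ 0.1076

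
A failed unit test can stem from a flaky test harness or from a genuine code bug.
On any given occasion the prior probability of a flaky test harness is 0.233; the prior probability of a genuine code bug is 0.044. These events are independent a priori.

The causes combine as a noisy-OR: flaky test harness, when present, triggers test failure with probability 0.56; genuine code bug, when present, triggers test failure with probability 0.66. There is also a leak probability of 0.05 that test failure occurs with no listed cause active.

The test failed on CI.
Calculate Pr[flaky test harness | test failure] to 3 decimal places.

Pr[flaky test harness | test failure] ≈ 0.699

Under noisy-OR, P(test failure | causes) = 1 − (1−0.05)·∏(1−qᵢ) over the active causes.
Numerator (weight on configurations with flaky test harness): 0.129639 + 0.008795 = 0.138434
Denominator P(test failure): 0.05*0.767*0.956 + 0.677*0.767*0.044 + 0.582*0.233*0.956 + 0.85788*0.233*0.044 = 0.197944
P(flaky test harness | test failure) = 0.138434/0.197944 ≈ 0.699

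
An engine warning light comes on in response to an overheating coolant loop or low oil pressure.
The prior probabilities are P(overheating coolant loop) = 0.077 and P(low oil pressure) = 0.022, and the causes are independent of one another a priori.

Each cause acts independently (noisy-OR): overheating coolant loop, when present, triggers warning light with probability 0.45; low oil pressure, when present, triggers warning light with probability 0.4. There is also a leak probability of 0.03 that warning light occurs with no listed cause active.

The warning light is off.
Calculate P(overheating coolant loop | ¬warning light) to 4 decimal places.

P(overheating coolant loop | ¬warning light) ≈ 0.0439

Under noisy-OR, P(warning light | causes) = 1 − (1−0.03)·∏(1−qᵢ) over the active causes.
Enumerate the 4 (overheating coolant loop, low oil pressure) configurations and weight by the priors:
  P(¬warning light) = 0.97*0.923*0.978 + 0.582*0.923*0.022 + 0.5335*0.077*0.978 + 0.3201*0.077*0.022
        = 0.875613 + 0.011818 + 0.040176 + 0.000542 = 0.928149
Keeping only the overheating coolant loop-present terms gives 0.040718, so
  P(overheating coolant loop | ¬warning light) = 0.040718 / 0.928149 ≈ 0.0439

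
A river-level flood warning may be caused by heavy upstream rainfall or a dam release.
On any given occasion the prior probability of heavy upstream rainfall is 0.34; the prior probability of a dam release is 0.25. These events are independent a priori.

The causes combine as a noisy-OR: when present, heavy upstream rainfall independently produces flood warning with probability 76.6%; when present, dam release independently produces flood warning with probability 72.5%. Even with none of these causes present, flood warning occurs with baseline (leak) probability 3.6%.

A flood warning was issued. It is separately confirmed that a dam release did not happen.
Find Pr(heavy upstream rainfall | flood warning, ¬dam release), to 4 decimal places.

Under noisy-OR, P(flood warning | causes) = 1 − (1−0.036)·∏(1−qᵢ) over the active causes.
By total probability over both values of heavy upstream rainfall:
  P(flood warning | ¬dam release) = 0.036×0.66 + 0.774424×0.34
        = 0.023760 + 0.263304 = 0.287064
The terms with heavy upstream rainfall present sum to 0.263304, so
  P(heavy upstream rainfall | flood warning, ¬dam release) = 0.263304 / 0.287064 ≈ 0.9172

Pr(heavy upstream rainfall | flood warning, ¬dam release) ≈ 0.9172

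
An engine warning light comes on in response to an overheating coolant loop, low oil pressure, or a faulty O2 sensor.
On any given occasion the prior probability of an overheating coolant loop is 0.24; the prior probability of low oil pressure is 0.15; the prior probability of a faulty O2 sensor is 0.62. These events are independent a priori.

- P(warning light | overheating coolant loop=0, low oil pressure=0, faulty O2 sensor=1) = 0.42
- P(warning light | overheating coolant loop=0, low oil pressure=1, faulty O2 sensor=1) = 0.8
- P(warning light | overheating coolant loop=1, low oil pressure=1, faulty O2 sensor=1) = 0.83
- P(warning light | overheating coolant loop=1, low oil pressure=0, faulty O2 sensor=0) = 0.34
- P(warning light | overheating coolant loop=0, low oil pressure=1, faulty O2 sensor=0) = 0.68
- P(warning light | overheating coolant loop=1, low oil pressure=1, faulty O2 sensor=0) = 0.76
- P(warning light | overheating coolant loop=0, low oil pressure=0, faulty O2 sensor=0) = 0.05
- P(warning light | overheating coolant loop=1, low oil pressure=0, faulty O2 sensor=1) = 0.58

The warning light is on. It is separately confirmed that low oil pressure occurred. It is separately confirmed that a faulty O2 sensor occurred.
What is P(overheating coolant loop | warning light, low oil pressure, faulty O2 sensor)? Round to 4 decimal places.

P(overheating coolant loop | warning light, low oil pressure, faulty O2 sensor) ≈ 0.2468

P(warning light | low oil pressure, faulty O2 sensor) = 0.8×0.76 + 0.83×0.24 = 0.608000 + 0.199200 = 0.807200
Of this, 0.199200 comes from 0.83×0.24 (the overheating coolant loop=true cases).
P(overheating coolant loop | warning light, low oil pressure, faulty O2 sensor) = 0.199200 / 0.807200 ≈ 0.2468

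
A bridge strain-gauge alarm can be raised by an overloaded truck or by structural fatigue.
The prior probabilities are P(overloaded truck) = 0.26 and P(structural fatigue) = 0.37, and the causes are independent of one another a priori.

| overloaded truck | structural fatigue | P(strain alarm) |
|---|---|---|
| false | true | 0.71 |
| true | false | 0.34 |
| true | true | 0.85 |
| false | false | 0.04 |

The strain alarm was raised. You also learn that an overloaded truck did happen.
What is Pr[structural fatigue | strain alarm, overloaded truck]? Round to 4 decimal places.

Pr[structural fatigue | strain alarm, overloaded truck] ≈ 0.5949

Weight on structural fatigue=true, given the evidence: 0.85*0.37 = 0.314500
The normalizing constant is 0.34*0.63 + 0.85*0.37 = 0.528700
P(structural fatigue | strain alarm, overloaded truck) = 0.314500/0.528700 ≈ 0.5949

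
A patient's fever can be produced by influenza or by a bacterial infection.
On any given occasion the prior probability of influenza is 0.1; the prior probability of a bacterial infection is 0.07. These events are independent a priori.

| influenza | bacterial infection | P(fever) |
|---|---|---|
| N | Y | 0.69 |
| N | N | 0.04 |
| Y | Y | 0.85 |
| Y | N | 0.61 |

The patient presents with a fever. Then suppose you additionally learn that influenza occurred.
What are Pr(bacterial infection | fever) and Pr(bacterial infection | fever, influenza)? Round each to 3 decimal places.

Pr(bacterial infection | fever) ≈ 0.354; Pr(bacterial infection | fever, influenza) ≈ 0.095

For the numerator, keep only bacterial infection=true terms: 0.043470 + 0.005950 = 0.049420
The normalizing constant is 0.04*0.9*0.93 + 0.69*0.9*0.07 + 0.61*0.1*0.93 + 0.85*0.1*0.07 = 0.139630
P(bacterial infection | fever) = 0.049420/0.139630 ≈ 0.354

Now condition on the additional information:
By total probability over both values of bacterial infection:
  P(fever | influenza) = 0.61×0.93 + 0.85×0.07
        = 0.567300 + 0.059500 = 0.626800
Keeping only the bacterial infection-present terms gives 0.059500, so
  P(bacterial infection | fever, influenza) = 0.059500 / 0.626800 ≈ 0.095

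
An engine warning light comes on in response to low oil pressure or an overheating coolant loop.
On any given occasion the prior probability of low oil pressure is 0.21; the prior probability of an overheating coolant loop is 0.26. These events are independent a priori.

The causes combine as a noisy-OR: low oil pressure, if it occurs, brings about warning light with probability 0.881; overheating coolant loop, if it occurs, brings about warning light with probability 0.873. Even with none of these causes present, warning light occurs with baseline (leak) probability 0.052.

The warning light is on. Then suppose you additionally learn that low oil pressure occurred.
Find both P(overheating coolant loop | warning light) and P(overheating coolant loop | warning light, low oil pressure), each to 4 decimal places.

P(overheating coolant loop | warning light) ≈ 0.5822; P(overheating coolant loop | warning light, low oil pressure) ≈ 0.2808

Under noisy-OR, P(warning light | causes) = 1 − (1−0.052)·∏(1−qᵢ) over the active causes.
Enumerate the 4 (low oil pressure, overheating coolant loop) configurations and weight by the priors:
  P(warning light) = 0.052*0.79*0.74 + 0.879604*0.79*0.26 + 0.887188*0.21*0.74 + 0.985673*0.21*0.26
        = 0.030399 + 0.180671 + 0.137869 + 0.053818 = 0.402757
Configurations with overheating coolant loop contribute 0.234489, so
  P(overheating coolant loop | warning light) = 0.234489 / 0.402757 ≈ 0.5822

With the extra evidence:
P(warning light | low oil pressure) = 0.887188*0.74 + 0.985673*0.26 = 0.656519 + 0.256275 = 0.912794
Of this, 0.256275 comes from 0.985673*0.26 (the overheating coolant loop=true cases).
So P(overheating coolant loop | warning light, low oil pressure) = 0.256275/0.912794 ≈ 0.2808.
This is intercausal reasoning (explaining away): once low oil pressure accounts for the warning light, overheating coolant loop becomes less likely.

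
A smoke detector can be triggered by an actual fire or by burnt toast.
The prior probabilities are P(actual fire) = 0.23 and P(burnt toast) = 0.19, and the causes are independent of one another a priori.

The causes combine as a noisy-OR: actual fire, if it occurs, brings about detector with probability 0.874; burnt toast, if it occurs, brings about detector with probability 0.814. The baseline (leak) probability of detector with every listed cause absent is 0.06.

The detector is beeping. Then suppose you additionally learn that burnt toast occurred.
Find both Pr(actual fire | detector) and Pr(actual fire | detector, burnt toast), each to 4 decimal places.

Pr(actual fire | detector) ≈ 0.5669; Pr(actual fire | detector, burnt toast) ≈ 0.2615

Under noisy-OR, P(detector | causes) = 1 − (1−0.06)·∏(1−qᵢ) over the active causes.
Numerator (weight on configurations with actual fire): 0.164235 + 0.042737 = 0.206972
Denominator P(detector): 0.06*0.77*0.81 + 0.82516*0.77*0.19 + 0.88156*0.23*0.81 + 0.97797*0.23*0.19 = 0.365115
Posterior = 0.206972 / 0.365115 ≈ 0.5669

With the extra evidence:
For the numerator, keep only actual fire=true terms: 0.97797×0.23 = 0.224933
Denominator P(detector | burnt toast): 0.82516×0.77 + 0.97797×0.23 = 0.860306
P(actual fire | detector, burnt toast) = 0.224933/0.860306 ≈ 0.2615
— burnt toast explains away the evidence for actual fire.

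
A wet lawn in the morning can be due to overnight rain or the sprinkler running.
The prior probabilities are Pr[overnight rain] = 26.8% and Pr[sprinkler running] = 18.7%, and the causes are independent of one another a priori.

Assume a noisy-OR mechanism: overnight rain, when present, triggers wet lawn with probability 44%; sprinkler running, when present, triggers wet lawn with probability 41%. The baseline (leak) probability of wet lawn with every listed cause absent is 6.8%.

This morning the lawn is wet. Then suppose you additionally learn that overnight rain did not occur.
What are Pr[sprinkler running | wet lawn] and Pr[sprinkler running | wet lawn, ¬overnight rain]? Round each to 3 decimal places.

Pr[sprinkler running | wet lawn] ≈ 0.400; Pr[sprinkler running | wet lawn, ¬overnight rain] ≈ 0.604

Under noisy-OR, P(wet lawn | causes) = 1 − (1−0.068)·∏(1−qᵢ) over the active causes.
By total probability over the 4 (overnight rain, sprinkler running) configurations:
  P(wet lawn) = 0.068×0.732×0.813 + 0.45012×0.732×0.187 + 0.47808×0.268×0.813 + 0.692067×0.268×0.187
        = 0.040468 + 0.061614 + 0.104166 + 0.034684 = 0.240932
Configurations with sprinkler running contribute 0.096298, so
  P(sprinkler running | wet lawn) = 0.096298 / 0.240932 ≈ 0.400

Now condition on the additional information:
By total probability over both values of sprinkler running:
  P(wet lawn | ¬overnight rain) = 0.068*0.813 + 0.45012*0.187
        = 0.055284 + 0.084172 = 0.139456
Configurations with sprinkler running contribute 0.084172, so
  P(sprinkler running | wet lawn, ¬overnight rain) = 0.084172 / 0.139456 ≈ 0.604
Ruling out overnight rain raises the posterior on sprinkler running — the flip side of explaining away.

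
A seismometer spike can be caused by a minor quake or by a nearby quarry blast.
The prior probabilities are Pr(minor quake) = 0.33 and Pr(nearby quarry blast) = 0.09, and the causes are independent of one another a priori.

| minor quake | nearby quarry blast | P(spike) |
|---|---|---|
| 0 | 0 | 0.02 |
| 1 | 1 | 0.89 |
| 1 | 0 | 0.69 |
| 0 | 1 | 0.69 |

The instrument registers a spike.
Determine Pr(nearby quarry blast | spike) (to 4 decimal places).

Pr(nearby quarry blast | spike) ≈ 0.2367

Sum P(spike|·) weighted by the priors over the 4 (minor quake, nearby quarry blast) configurations:
  P(spike) = 0.02×0.67×0.91 + 0.69×0.67×0.09 + 0.69×0.33×0.91 + 0.89×0.33×0.09
        = 0.012194 + 0.041607 + 0.207207 + 0.026433 = 0.287441
The terms with nearby quarry blast present sum to 0.068040, so
  P(nearby quarry blast | spike) = 0.068040 / 0.287441 ≈ 0.2367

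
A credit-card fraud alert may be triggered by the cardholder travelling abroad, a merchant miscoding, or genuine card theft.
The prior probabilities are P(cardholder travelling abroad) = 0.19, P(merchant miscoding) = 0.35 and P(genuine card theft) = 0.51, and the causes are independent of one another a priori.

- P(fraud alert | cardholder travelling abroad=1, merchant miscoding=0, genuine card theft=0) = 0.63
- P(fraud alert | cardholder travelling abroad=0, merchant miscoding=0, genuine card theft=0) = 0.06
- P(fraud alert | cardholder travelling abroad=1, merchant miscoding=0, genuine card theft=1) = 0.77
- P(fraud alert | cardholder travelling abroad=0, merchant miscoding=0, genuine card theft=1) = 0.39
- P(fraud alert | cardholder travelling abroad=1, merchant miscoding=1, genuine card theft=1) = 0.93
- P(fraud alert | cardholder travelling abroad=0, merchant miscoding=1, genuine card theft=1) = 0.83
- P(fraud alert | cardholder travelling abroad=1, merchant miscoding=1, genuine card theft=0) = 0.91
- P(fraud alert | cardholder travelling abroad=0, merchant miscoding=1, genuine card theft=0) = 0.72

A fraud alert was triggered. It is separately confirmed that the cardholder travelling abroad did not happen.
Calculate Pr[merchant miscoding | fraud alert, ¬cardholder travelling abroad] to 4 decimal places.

P(fraud alert | ¬cardholder travelling abroad) = 0.06*0.65*0.49 + 0.39*0.65*0.51 + 0.72*0.35*0.49 + 0.83*0.35*0.51 = 0.019110 + 0.129285 + 0.123480 + 0.148155 = 0.420030
Of this, 0.271635 comes from 0.123480 + 0.148155 (the merchant miscoding=true cases).
Hence the posterior is 0.271635/0.420030 ≈ 0.6467.

Pr[merchant miscoding | fraud alert, ¬cardholder travelling abroad] ≈ 0.6467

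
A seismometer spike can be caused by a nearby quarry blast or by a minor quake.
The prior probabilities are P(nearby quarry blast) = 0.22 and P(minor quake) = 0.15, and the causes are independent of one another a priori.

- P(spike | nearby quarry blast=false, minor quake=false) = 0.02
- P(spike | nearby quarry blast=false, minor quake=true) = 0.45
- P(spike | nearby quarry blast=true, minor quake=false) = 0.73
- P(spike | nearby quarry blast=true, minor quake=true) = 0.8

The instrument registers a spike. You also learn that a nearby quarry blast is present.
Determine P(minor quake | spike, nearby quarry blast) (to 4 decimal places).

For the numerator, keep only minor quake=true terms: 0.8*0.15 = 0.120000
The normalizing constant is 0.73*0.85 + 0.8*0.15 = 0.740500
Posterior = 0.120000 / 0.740500 ≈ 0.1621

P(minor quake | spike, nearby quarry blast) ≈ 0.1621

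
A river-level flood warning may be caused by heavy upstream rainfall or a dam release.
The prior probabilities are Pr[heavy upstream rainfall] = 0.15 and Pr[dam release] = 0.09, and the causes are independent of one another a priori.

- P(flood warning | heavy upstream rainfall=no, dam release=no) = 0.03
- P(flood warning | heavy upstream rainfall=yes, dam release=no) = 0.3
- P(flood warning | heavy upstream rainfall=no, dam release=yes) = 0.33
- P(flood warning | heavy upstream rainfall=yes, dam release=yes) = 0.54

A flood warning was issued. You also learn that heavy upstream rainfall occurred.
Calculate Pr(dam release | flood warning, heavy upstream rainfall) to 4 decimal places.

By total probability over both values of dam release:
  P(flood warning | heavy upstream rainfall) = 0.3·0.91 + 0.54·0.09
        = 0.273000 + 0.048600 = 0.321600
Keeping only the dam release-present terms gives 0.048600, so
  P(dam release | flood warning, heavy upstream rainfall) = 0.048600 / 0.321600 ≈ 0.1511

Pr(dam release | flood warning, heavy upstream rainfall) ≈ 0.1511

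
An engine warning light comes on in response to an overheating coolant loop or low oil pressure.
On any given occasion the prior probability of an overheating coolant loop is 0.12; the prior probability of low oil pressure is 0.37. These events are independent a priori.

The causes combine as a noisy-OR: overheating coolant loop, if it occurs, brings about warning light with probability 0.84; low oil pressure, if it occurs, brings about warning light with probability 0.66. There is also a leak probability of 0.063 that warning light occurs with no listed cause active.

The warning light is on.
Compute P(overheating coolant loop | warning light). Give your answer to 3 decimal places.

Under noisy-OR, P(warning light | causes) = 1 − (1−0.063)·∏(1−qᵢ) over the active causes.
P(warning light) = 0.063*0.88*0.63 + 0.68142*0.88*0.37 + 0.85008*0.12*0.63 + 0.949027*0.12*0.37 = 0.034927 + 0.221870 + 0.064266 + 0.042137 = 0.363200
Restricting to configurations with overheating coolant loop present: 0.064266 + 0.042137 = 0.106403.
P(overheating coolant loop | warning light) = 0.106403 / 0.363200 ≈ 0.293

P(overheating coolant loop | warning light) ≈ 0.293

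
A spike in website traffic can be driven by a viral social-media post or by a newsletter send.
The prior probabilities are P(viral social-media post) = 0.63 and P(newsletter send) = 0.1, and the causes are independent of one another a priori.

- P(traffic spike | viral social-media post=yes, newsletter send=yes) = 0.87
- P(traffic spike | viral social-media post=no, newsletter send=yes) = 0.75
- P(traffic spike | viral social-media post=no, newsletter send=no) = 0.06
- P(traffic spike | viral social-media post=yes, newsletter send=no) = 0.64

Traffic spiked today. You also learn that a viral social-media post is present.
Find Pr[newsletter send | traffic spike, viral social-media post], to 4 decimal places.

P(traffic spike | viral social-media post) = 0.64·0.9 + 0.87·0.1 = 0.576000 + 0.087000 = 0.663000
The newsletter send-present share is 0.87·0.1 = 0.087000.
P(newsletter send | traffic spike, viral social-media post) = 0.087000 / 0.663000 ≈ 0.1312

Pr[newsletter send | traffic spike, viral social-media post] ≈ 0.1312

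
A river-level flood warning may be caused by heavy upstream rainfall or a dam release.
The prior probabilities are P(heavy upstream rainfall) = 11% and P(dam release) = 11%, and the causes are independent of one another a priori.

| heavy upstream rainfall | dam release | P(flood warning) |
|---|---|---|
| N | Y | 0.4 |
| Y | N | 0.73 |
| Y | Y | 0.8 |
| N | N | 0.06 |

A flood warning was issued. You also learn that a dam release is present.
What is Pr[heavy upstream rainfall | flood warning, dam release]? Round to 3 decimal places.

Numerator (weight on configurations with heavy upstream rainfall): 0.8×0.11 = 0.088000
Denominator P(flood warning | dam release): 0.4×0.89 + 0.8×0.11 = 0.444000
P(heavy upstream rainfall | flood warning, dam release) = 0.088000/0.444000 ≈ 0.198

Pr[heavy upstream rainfall | flood warning, dam release] ≈ 0.198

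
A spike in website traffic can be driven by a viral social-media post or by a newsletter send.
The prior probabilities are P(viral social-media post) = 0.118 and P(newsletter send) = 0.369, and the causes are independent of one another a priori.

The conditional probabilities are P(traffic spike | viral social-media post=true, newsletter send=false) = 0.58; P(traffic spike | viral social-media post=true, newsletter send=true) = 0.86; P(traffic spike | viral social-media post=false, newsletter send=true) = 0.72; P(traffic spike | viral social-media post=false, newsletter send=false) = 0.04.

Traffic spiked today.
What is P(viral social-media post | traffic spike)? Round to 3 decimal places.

Enumerate the 4 (viral social-media post, newsletter send) configurations and weight by the priors:
  P(traffic spike) = 0.04×0.882×0.631 + 0.72×0.882×0.369 + 0.58×0.118×0.631 + 0.86×0.118×0.369
        = 0.022262 + 0.234330 + 0.043186 + 0.037446 = 0.337224
Keeping only the viral social-media post-present terms gives 0.080632, so
  P(viral social-media post | traffic spike) = 0.080632 / 0.337224 ≈ 0.239

P(viral social-media post | traffic spike) ≈ 0.239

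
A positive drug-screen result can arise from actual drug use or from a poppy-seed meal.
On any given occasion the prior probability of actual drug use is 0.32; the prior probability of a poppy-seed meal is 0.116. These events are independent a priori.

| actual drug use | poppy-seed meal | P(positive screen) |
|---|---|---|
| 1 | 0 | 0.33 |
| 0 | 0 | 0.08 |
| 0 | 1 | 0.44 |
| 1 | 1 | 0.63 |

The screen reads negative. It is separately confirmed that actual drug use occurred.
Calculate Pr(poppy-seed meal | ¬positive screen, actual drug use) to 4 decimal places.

Pr(poppy-seed meal | ¬positive screen, actual drug use) ≈ 0.0676

Weight on poppy-seed meal=true, given the evidence: 0.37×0.116 = 0.042920
The normalizing constant is 0.67×0.884 + 0.37×0.116 = 0.635200
P(poppy-seed meal | ¬positive screen, actual drug use) = 0.042920/0.635200 ≈ 0.0676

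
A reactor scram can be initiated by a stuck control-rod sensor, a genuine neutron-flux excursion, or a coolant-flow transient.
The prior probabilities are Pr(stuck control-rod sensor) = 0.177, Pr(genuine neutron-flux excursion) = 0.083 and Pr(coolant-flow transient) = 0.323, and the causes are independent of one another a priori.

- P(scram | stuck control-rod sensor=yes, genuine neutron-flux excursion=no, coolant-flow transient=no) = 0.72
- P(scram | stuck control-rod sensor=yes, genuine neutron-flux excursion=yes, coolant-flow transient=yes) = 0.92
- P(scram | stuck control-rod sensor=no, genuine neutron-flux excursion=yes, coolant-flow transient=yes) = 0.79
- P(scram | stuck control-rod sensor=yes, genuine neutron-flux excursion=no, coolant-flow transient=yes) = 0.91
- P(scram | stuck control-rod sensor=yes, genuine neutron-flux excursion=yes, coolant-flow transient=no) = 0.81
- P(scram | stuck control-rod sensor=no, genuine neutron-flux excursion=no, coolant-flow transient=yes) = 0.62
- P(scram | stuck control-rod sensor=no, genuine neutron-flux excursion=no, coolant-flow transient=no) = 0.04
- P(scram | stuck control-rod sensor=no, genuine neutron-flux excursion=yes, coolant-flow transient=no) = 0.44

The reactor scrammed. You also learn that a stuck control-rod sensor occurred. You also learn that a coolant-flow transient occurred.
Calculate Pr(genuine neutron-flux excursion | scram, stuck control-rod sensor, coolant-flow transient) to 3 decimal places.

Sum P(scram|·) weighted by the priors over both values of genuine neutron-flux excursion:
  P(scram | stuck control-rod sensor, coolant-flow transient) = 0.91·0.917 + 0.92·0.083
        = 0.834470 + 0.076360 = 0.910830
The terms with genuine neutron-flux excursion present sum to 0.076360, so
  P(genuine neutron-flux excursion | scram, stuck control-rod sensor, coolant-flow transient) = 0.076360 / 0.910830 ≈ 0.084

Pr(genuine neutron-flux excursion | scram, stuck control-rod sensor, coolant-flow transient) ≈ 0.084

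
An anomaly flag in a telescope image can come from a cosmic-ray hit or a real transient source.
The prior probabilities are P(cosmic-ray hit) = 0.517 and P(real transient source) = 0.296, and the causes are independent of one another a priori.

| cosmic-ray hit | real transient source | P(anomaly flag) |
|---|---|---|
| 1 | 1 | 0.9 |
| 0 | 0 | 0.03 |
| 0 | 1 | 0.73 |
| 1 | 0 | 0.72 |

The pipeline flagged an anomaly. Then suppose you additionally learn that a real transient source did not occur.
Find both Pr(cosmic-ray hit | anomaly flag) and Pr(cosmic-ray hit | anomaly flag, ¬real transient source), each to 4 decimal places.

Pr(cosmic-ray hit | anomaly flag) ≈ 0.7773; Pr(cosmic-ray hit | anomaly flag, ¬real transient source) ≈ 0.9625

P(anomaly flag) = 0.03*0.483*0.704 + 0.73*0.483*0.296 + 0.72*0.517*0.704 + 0.9*0.517*0.296 = 0.010201 + 0.104367 + 0.262057 + 0.137729 = 0.514354
Restricting to configurations with cosmic-ray hit present: 0.262057 + 0.137729 = 0.399786.
Hence the posterior is 0.399786/0.514354 ≈ 0.7773.

Now also conditioning on real transient source≠true:
P(anomaly flag | ¬real transient source) = 0.03*0.483 + 0.72*0.517 = 0.014490 + 0.372240 = 0.386730
Of this, 0.372240 comes from 0.72*0.517 (the cosmic-ray hit=true cases).
So P(cosmic-ray hit | anomaly flag, ¬real transient source) = 0.372240/0.386730 ≈ 0.9625.
Ruling out real transient source raises the posterior on cosmic-ray hit — the flip side of explaining away.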